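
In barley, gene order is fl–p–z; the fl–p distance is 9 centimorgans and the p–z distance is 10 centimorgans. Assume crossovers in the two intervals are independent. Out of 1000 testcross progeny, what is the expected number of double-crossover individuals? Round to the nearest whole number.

Map distances give recombination frequencies of 0.090 and 0.100 for the two intervals.
With no interference, expected double-crossover frequency = 0.090 × 0.100 = 0.00900.
Expected number = 0.00900 × 1000 = 9.00 ≈ 9.

9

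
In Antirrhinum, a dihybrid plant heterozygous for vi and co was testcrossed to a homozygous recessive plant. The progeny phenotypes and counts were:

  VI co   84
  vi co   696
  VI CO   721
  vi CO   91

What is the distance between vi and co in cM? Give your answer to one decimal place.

The two most frequent classes, VI CO (721) and vi co (696), are the parental types, so the F1 was VI CO / vi co.
The recombinant classes are VI co and vi CO: 84 + 91 = 175.
Recombination frequency = 175/1592 = 0.1099 ≈ 11.0%, i.e. 11.0 cM.

11.0 cM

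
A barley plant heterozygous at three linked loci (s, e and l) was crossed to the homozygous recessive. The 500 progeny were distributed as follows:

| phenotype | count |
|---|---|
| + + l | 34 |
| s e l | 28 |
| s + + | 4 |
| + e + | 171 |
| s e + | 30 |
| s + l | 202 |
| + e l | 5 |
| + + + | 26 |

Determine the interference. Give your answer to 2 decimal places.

The two most frequent reciprocal classes, s + l and + e +, are the parental types, so the F1 was s + l / + e +.
The two rarest classes, s + + and + e l, are the double crossovers. Comparing them with the parentals, only the l allele has switched, so l is the middle locus and the order is e – l – s.
e–l: (54 + 9)/500 = 0.1260; l–s: (64 + 9)/500 = 0.1460.
Expected DCO frequency = 0.1260 × 0.1460 ≈ 0.01840; observed = 9/500 ≈ 0.01800.
Coefficient of coincidence = 0.01800/0.01840 ≈ 0.98; interference = 1 − 0.98 = 0.02.

0.02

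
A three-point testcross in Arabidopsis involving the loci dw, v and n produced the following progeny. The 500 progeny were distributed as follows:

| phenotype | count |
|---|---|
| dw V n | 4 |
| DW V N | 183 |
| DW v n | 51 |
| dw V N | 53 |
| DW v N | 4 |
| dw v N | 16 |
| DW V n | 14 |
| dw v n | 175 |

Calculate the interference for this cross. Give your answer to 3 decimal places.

The two most frequent reciprocal classes, DW V N and dw v n, are the parental types, so the F1 was DW V N / dw v n.
The two rarest classes, DW v N and dw V n, are the double crossovers. Comparing them with the parentals, only the v allele has switched, so v is the middle locus and the order is dw – v – n.
dw–v: (104 + 8)/500 = 0.2240; v–n: (30 + 8)/500 = 0.0760.
Expected DCO frequency = 0.2240 × 0.0760 ≈ 0.01702; observed = 8/500 ≈ 0.01600.
Coefficient of coincidence = 0.01600/0.01702 ≈ 0.940; interference = 1 − 0.940 = 0.060.

0.060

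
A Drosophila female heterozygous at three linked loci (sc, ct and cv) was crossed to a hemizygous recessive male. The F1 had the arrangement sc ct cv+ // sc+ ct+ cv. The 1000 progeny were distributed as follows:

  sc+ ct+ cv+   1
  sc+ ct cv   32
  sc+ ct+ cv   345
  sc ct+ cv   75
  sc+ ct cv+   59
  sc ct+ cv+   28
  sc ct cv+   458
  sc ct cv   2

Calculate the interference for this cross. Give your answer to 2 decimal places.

0.65

The two rarest classes, sc ct cv and sc+ ct+ cv+, are the double crossovers. Comparing them with the parentals, only the cv allele has switched, so cv is the middle locus and the order is ct – cv – sc.
ct–cv: (60 + 3)/1000 = 0.0630; cv–sc: (134 + 3)/1000 = 0.1370.
Expected DCO frequency = 0.0630 × 0.1370 ≈ 0.00863; observed = 3/1000 ≈ 0.00300.
Coefficient of coincidence = 0.00300/0.00863 ≈ 0.35; interference = 1 − 0.35 = 0.65.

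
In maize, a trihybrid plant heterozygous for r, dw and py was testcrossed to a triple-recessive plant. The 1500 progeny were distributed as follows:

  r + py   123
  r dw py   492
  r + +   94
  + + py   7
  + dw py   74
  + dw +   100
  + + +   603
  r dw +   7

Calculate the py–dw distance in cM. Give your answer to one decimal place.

The two most frequent reciprocal classes, + + + and r dw py, are the parental types, so the F1 was + + + / r dw py.
The two rarest classes, + + py and r dw +, are the double crossovers. Comparing them with the parentals, only the py allele has switched, so py is the middle locus and the order is r – py – dw.
Crossovers in the py–dw interval produce the single-crossover classes + dw + and r + py (100 + 123 = 223) plus the double crossovers (14).
RF(py–dw) = (223 + 14) / 1500 = 237/1500 = 0.1580 → 15.8 cM.

15.8 cM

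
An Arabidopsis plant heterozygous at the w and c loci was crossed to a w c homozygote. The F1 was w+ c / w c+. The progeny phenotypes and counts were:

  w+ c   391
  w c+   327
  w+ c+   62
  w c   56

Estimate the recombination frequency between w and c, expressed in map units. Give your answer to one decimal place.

The recombinant classes are w+ c+ and w c: 62 + 56 = 118.
Recombination frequency = 118/836 = 0.1411 ≈ 14.1%, i.e. 14.1 map units.

14.1 map units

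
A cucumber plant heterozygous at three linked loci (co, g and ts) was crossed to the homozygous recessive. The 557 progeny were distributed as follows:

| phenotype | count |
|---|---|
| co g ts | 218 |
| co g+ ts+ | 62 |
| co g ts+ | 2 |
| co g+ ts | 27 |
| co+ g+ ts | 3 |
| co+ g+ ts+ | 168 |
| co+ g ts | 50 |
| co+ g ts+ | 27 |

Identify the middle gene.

ts

The two most frequent reciprocal classes, co+ g+ ts+ and co g ts, are the parental types, so the F1 was co+ g+ ts+ / co g ts.
The two rarest classes, co+ g+ ts and co g ts+, are the double crossovers. Comparing them with the parentals, only the ts allele has switched, so ts is the middle locus and the order is g – ts – co.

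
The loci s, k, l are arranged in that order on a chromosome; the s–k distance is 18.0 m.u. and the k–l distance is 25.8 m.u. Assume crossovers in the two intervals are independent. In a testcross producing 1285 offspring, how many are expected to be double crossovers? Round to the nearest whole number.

60

Map distances give recombination frequencies of 0.180 and 0.258 for the two intervals.
With no interference, expected double-crossover frequency = 0.180 × 0.258 = 0.04644.
Expected number = 0.04644 × 1285 = 59.68 ≈ 60.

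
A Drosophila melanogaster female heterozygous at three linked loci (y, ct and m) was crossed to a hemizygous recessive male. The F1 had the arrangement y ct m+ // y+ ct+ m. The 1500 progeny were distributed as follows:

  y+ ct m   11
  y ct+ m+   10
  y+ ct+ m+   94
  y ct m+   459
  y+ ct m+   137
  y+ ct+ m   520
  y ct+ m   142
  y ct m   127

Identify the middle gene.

The two rarest classes, y ct+ m+ and y+ ct m, are the double crossovers. Comparing them with the parentals, only the ct allele has switched, so ct is the middle locus and the order is m – ct – y.

ct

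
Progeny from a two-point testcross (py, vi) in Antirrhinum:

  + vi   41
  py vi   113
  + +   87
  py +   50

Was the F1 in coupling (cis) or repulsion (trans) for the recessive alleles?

The two most frequent classes are + + (87) and py vi (113); these are the parental (non-recombinant) types.
So the F1 carried + + on one chromosome and py vi on the other — the recessive alleles are on the same chromosome (cis / coupling).

cis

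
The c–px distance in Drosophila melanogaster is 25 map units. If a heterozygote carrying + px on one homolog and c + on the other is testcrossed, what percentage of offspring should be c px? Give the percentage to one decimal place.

12.5%

A map distance of 25 map units corresponds to a recombination frequency of 0.250.
The F1 is + px / c +, so c px is a recombinant gamete class with expected frequency r/2 = 0.250/2 = 0.1250.
That is 0.1250 = 12.5% of the progeny.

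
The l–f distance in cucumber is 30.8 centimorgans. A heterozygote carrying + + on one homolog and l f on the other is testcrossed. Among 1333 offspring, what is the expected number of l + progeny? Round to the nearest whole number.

205

A map distance of 30.8 centimorgans corresponds to a recombination frequency of 0.308.
The F1 is + + / l f, so l + is a recombinant gamete class with expected frequency r/2 = 0.308/2 = 0.1540.
Expected number = 0.1540 × 1333 = 205.28 ≈ 205.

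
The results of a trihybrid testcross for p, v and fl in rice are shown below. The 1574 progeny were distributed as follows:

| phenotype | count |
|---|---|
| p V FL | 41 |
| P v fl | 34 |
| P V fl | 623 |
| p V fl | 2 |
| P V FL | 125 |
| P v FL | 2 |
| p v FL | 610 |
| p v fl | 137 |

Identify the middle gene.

The two most frequent reciprocal classes, p v FL and P V fl, are the parental types, so the F1 was p v FL / P V fl.
The two rarest classes, P v FL and p V fl, are the double crossovers. Comparing them with the parentals, only the p allele has switched, so p is the middle locus and the order is fl – p – v.

p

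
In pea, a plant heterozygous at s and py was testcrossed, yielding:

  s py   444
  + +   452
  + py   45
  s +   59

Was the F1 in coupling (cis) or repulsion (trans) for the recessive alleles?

cis

The two most frequent classes are + + (452) and s py (444); these are the parental (non-recombinant) types.
So the F1 carried + + on one chromosome and s py on the other — the recessive alleles are on the same chromosome (cis / coupling).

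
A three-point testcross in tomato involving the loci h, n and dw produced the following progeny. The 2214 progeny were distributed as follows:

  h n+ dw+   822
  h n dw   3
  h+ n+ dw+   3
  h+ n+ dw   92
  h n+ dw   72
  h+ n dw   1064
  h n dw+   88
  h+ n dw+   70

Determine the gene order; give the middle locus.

h

The two most frequent reciprocal classes, h+ n dw and h n+ dw+, are the parental types, so the F1 was h+ n dw / h n+ dw+.
The two rarest classes, h n dw and h+ n+ dw+, are the double crossovers. Comparing them with the parentals, only the h allele has switched, so h is the middle locus and the order is dw – h – n.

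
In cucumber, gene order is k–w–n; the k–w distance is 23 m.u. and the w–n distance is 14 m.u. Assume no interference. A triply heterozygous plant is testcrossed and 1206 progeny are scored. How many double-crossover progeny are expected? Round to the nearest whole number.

Map distances give recombination frequencies of 0.230 and 0.140 for the two intervals.
With no interference, expected double-crossover frequency = 0.230 × 0.140 = 0.03220.
Expected number = 0.03220 × 1206 = 38.83 ≈ 39.

39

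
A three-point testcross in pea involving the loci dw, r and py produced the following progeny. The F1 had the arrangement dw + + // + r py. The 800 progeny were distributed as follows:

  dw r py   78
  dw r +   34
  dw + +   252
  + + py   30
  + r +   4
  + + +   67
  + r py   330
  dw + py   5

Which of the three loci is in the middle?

py

The two rarest classes, dw + py and + r +, are the double crossovers. Comparing them with the parentals, only the py allele has switched, so py is the middle locus and the order is dw – py – r.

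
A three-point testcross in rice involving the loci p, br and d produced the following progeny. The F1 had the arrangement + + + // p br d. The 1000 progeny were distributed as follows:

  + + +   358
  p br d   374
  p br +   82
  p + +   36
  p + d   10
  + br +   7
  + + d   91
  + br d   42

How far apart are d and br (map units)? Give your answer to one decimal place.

19.0 map units

The two rarest classes, + br + and p + d, are the double crossovers. Comparing them with the parentals, only the br allele has switched, so br is the middle locus and the order is d – br – p.
Crossovers in the d–br interval produce the single-crossover classes + + d and p br + (91 + 82 = 173) plus the double crossovers (17).
RF(d–br) = (173 + 17) / 1000 = 190/1000 = 0.1900 → 19.0 map units.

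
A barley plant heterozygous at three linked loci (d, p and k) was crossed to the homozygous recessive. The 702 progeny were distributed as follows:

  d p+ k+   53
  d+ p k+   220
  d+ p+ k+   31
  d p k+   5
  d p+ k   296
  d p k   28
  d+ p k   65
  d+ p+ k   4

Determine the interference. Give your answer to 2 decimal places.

The two most frequent reciprocal classes, d+ p k+ and d p+ k, are the parental types, so the F1 was d+ p k+ / d p+ k.
The two rarest classes, d p k+ and d+ p+ k, are the double crossovers. Comparing them with the parentals, only the d allele has switched, so d is the middle locus and the order is p – d – k.
p–d: (59 + 9)/702 = 0.0969; d–k: (118 + 9)/702 = 0.1809.
Expected DCO frequency = 0.0969 × 0.1809 ≈ 0.01753; observed = 9/702 ≈ 0.01282.
Coefficient of coincidence = 0.01282/0.01753 ≈ 0.73; interference = 1 − 0.73 = 0.27.

0.27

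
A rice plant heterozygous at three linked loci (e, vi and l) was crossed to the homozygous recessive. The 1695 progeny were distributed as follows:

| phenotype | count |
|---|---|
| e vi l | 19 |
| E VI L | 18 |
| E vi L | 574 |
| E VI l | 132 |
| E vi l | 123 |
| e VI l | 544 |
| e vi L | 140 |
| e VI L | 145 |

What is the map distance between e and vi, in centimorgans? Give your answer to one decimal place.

The two most frequent reciprocal classes, e VI l and E vi L, are the parental types, so the F1 was e VI l / E vi L.
The two rarest classes, e vi l and E VI L, are the double crossovers. Comparing them with the parentals, only the vi allele has switched, so vi is the middle locus and the order is l – vi – e.
Crossovers in the vi–e interval produce the single-crossover classes E VI l and e vi L (132 + 140 = 272) plus the double crossovers (37).
RF(vi–e) = (272 + 37) / 1695 = 309/1695 = 0.1823 → 18.2 centimorgans.

18.2 centimorgans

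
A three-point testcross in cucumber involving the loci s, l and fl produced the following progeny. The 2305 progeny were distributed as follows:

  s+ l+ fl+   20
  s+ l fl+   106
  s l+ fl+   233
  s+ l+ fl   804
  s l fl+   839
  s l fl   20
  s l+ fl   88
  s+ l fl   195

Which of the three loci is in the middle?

fl

The two most frequent reciprocal classes, s+ l+ fl and s l fl+, are the parental types, so the F1 was s+ l+ fl / s l fl+.
The two rarest classes, s+ l+ fl+ and s l fl, are the double crossovers. Comparing them with the parentals, only the fl allele has switched, so fl is the middle locus and the order is s – fl – l.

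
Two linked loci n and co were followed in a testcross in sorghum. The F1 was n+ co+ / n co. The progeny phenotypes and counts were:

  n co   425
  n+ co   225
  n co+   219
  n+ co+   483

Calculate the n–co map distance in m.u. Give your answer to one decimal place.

The recombinant classes are n+ co and n co+: 225 + 219 = 444.
Recombination frequency = 444/1352 = 0.3284 ≈ 32.8%, i.e. 32.8 m.u.

32.8 m.u.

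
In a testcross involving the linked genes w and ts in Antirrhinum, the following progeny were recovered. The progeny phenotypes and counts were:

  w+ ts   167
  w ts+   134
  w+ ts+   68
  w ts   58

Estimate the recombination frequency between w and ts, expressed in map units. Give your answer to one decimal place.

29.5 map units

The two most frequent classes, w+ ts (167) and w ts+ (134), are the parental types, so the F1 was w+ ts / w ts+.
The recombinant classes are w+ ts+ and w ts: 68 + 58 = 126.
Recombination frequency = 126/427 = 0.2951 ≈ 29.5%, i.e. 29.5 map units.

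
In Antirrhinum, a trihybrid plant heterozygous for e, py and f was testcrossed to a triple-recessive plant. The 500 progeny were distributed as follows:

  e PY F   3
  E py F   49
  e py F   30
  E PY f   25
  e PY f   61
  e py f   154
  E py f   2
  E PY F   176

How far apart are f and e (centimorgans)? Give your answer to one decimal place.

The two most frequent reciprocal classes, E PY F and e py f, are the parental types, so the F1 was E PY F / e py f.
The two rarest classes, e PY F and E py f, are the double crossovers. Comparing them with the parentals, only the e allele has switched, so e is the middle locus and the order is py – e – f.
Crossovers in the e–f interval produce the single-crossover classes E PY f and e py F (25 + 30 = 55) plus the double crossovers (5).
RF(e–f) = (55 + 5) / 500 = 60/500 = 0.1200 → 12.0 centimorgans.

12.0 centimorgans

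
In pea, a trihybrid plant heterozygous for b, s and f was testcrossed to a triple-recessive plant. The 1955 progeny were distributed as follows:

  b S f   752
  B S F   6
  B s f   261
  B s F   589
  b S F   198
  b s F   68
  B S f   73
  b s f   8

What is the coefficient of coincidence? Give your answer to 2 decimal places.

The two most frequent reciprocal classes, b S f and B s F, are the parental types, so the F1 was b S f / B s F.
The two rarest classes, b s f and B S F, are the double crossovers. Comparing them with the parentals, only the s allele has switched, so s is the middle locus and the order is f – s – b.
f–s: (459 + 14)/1955 = 0.2419; s–b: (141 + 14)/1955 = 0.0793.
Expected DCO frequency = 0.2419 × 0.0793 ≈ 0.01918; observed = 14/1955 ≈ 0.00716.
Coefficient of coincidence = 0.00716/0.01918 ≈ 0.37.

0.37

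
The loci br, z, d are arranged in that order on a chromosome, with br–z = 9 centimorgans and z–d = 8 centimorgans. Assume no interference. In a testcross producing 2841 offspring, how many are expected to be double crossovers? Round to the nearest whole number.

20

Map distances give recombination frequencies of 0.090 and 0.080 for the two intervals.
With no interference, expected double-crossover frequency = 0.090 × 0.080 = 0.00720.
Expected number = 0.00720 × 2841 = 20.46 ≈ 20.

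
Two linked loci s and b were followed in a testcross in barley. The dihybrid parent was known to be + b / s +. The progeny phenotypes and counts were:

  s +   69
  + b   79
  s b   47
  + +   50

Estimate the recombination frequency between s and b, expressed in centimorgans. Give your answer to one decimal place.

39.6 centimorgans

The recombinant classes are + + and s b: 50 + 47 = 97.
Recombination frequency = 97/245 = 0.3959 ≈ 39.6%, i.e. 39.6 centimorgans.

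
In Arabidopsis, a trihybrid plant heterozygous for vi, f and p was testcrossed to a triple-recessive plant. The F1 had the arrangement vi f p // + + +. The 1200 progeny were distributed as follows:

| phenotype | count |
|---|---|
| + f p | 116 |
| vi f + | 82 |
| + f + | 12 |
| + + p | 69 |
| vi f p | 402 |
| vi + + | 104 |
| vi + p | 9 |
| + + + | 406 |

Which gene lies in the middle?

The two rarest classes, vi + p and + f +, are the double crossovers. Comparing them with the parentals, only the f allele has switched, so f is the middle locus and the order is vi – f – p.

f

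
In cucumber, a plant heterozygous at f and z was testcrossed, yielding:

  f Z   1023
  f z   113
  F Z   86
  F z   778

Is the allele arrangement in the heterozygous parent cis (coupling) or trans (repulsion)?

The two most frequent classes are F z (778) and f Z (1023); these are the parental (non-recombinant) types.
So the F1 carried F z on one chromosome and f Z on the other — the recessive alleles are on opposite chromosomes (trans / repulsion).

trans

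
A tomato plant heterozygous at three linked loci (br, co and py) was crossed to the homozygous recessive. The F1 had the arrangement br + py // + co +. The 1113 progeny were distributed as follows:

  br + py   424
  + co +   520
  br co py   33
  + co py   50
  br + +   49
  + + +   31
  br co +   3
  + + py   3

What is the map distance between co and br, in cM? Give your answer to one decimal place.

6.3 cM

The two rarest classes, + + py and br co +, are the double crossovers. Comparing them with the parentals, only the br allele has switched, so br is the middle locus and the order is co – br – py.
Crossovers in the co–br interval produce the single-crossover classes br co py and + + + (33 + 31 = 64) plus the double crossovers (6).
RF(co–br) = (64 + 6) / 1113 = 70/1113 = 0.0629 → 6.3 cM.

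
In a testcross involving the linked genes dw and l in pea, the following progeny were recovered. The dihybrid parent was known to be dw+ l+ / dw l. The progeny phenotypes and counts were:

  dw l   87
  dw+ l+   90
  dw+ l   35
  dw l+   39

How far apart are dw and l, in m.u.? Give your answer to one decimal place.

29.5 m.u.

The recombinant classes are dw+ l and dw l+: 35 + 39 = 74.
Recombination frequency = 74/251 = 0.2948 ≈ 29.5%, i.e. 29.5 m.u.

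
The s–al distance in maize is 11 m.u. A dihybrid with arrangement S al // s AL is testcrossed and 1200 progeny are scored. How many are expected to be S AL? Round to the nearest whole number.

A map distance of 11 m.u. corresponds to a recombination frequency of 0.110.
The F1 is S al / s AL, so S AL is a recombinant gamete class with expected frequency r/2 = 0.110/2 = 0.0550.
Expected number = 0.0550 × 1200 = 66.00 ≈ 66.

66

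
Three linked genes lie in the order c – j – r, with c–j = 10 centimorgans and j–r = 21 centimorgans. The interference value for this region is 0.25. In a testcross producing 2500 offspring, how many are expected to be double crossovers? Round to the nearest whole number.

Map distances give recombination frequencies of 0.100 and 0.210 for the two intervals.
With interference 0.25 (so coincidence = 0.75), expected double-crossover frequency = 0.100 × 0.210 × 0.75 = 0.01575.
Expected number = 0.01575 × 2500 = 39.38 ≈ 39.

39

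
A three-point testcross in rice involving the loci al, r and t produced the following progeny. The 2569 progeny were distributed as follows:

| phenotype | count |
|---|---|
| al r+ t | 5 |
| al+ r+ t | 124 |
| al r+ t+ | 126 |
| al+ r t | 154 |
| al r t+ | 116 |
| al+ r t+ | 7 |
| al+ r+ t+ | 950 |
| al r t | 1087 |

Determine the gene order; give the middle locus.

The two most frequent reciprocal classes, al r t and al+ r+ t+, are the parental types, so the F1 was al r t / al+ r+ t+.
The two rarest classes, al r+ t and al+ r t+, are the double crossovers. Comparing them with the parentals, only the r allele has switched, so r is the middle locus and the order is al – r – t.

r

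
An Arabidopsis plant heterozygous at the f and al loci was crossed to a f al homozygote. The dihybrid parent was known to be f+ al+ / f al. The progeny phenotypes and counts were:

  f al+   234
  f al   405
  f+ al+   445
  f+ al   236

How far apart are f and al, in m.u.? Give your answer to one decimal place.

The recombinant classes are f+ al and f al+: 236 + 234 = 470.
Recombination frequency = 470/1320 = 0.3561 ≈ 35.6%, i.e. 35.6 m.u.

35.6 m.u.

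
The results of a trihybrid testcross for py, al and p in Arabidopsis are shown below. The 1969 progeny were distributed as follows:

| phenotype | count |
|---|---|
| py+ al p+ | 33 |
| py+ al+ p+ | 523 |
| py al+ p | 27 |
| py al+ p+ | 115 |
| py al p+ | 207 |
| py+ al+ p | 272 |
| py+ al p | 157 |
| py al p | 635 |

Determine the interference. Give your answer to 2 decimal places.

0.34

The two most frequent reciprocal classes, py al p and py+ al+ p+, are the parental types, so the F1 was py al p / py+ al+ p+.
The two rarest classes, py al+ p and py+ al p+, are the double crossovers. Comparing them with the parentals, only the al allele has switched, so al is the middle locus and the order is p – al – py.
p–al: (479 + 60)/1969 = 0.2737; al–py: (272 + 60)/1969 = 0.1686.
Expected DCO frequency = 0.2737 × 0.1686 ≈ 0.04615; observed = 60/1969 ≈ 0.03047.
Coefficient of coincidence = 0.03047/0.04615 ≈ 0.66; interference = 1 − 0.66 = 0.34.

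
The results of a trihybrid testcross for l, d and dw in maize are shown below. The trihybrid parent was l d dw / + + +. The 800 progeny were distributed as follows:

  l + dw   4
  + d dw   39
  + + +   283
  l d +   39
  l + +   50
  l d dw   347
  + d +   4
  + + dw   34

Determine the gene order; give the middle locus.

d

The two rarest classes, l + dw and + d +, are the double crossovers. Comparing them with the parentals, only the d allele has switched, so d is the middle locus and the order is l – d – dw.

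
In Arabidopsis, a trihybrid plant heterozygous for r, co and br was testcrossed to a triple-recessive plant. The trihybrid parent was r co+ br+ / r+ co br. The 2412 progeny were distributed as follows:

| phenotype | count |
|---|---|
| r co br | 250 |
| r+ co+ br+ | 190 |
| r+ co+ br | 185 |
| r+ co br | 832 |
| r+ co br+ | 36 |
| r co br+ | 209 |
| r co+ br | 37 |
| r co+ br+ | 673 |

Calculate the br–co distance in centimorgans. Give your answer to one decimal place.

The two rarest classes, r co+ br and r+ co br+, are the double crossovers. Comparing them with the parentals, only the br allele has switched, so br is the middle locus and the order is co – br – r.
Crossovers in the co–br interval produce the single-crossover classes r co br+ and r+ co+ br (209 + 185 = 394) plus the double crossovers (73).
RF(co–br) = (394 + 73) / 2412 = 467/2412 = 0.1936 → 19.4 centimorgans.

19.4 centimorgans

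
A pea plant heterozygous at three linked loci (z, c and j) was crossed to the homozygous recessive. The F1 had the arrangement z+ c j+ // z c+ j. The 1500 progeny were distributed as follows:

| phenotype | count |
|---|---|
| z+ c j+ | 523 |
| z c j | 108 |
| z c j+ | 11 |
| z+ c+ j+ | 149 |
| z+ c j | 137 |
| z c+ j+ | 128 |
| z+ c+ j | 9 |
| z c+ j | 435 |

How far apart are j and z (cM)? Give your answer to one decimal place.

19.0 cM

The two rarest classes, z c j+ and z+ c+ j, are the double crossovers. Comparing them with the parentals, only the z allele has switched, so z is the middle locus and the order is c – z – j.
Crossovers in the z–j interval produce the single-crossover classes z+ c j and z c+ j+ (137 + 128 = 265) plus the double crossovers (20).
RF(z–j) = (265 + 20) / 1500 = 285/1500 = 0.1900 → 19.0 cM.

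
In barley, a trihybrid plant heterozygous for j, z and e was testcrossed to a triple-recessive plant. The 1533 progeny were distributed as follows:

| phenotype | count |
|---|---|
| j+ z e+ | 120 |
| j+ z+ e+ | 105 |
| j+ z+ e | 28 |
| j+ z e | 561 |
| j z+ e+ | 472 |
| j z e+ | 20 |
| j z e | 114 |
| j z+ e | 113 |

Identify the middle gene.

The two most frequent reciprocal classes, j z+ e+ and j+ z e, are the parental types, so the F1 was j z+ e+ / j+ z e.
The two rarest classes, j z e+ and j+ z+ e, are the double crossovers. Comparing them with the parentals, only the z allele has switched, so z is the middle locus and the order is j – z – e.

z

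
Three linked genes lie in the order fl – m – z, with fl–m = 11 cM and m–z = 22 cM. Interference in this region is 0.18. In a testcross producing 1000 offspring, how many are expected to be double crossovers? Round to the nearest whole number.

Map distances give recombination frequencies of 0.110 and 0.220 for the two intervals.
With interference 0.18 (so coincidence = 0.82), expected double-crossover frequency = 0.110 × 0.220 × 0.82 = 0.01984.
Expected number = 0.01984 × 1000 = 19.84 ≈ 20.

20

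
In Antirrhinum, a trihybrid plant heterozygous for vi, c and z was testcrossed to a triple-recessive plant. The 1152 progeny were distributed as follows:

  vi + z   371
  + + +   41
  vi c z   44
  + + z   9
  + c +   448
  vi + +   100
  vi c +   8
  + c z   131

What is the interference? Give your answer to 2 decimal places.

0.23

The two most frequent reciprocal classes, + c + and vi + z, are the parental types, so the F1 was + c + / vi + z.
The two rarest classes, vi c + and + + z, are the double crossovers. Comparing them with the parentals, only the vi allele has switched, so vi is the middle locus and the order is z – vi – c.
z–vi: (231 + 17)/1152 = 0.2153; vi–c: (85 + 17)/1152 = 0.0885.
Expected DCO frequency = 0.2153 × 0.0885 ≈ 0.01905; observed = 17/1152 ≈ 0.01476.
Coefficient of coincidence = 0.01476/0.01905 ≈ 0.77; interference = 1 − 0.77 = 0.23.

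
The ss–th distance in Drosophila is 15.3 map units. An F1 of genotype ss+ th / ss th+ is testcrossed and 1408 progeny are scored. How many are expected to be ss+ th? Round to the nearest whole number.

596

A map distance of 15.3 map units corresponds to a recombination frequency of 0.153.
The F1 is ss+ th / ss th+, so ss+ th is a parental gamete class with expected frequency (1 − r)/2 = 0.847/2 = 0.4235.
Expected number = 0.4235 × 1408 = 596.29 ≈ 596.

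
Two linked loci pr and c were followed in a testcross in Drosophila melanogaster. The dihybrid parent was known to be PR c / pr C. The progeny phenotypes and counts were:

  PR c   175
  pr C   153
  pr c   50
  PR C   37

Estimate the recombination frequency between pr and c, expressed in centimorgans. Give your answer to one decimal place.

21.0 centimorgans

The recombinant classes are PR C and pr c: 37 + 50 = 87.
Recombination frequency = 87/415 = 0.2096 ≈ 21.0%, i.e. 21.0 centimorgans.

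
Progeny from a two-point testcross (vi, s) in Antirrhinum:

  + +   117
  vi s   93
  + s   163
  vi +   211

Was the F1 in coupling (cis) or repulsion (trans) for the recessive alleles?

The two most frequent classes are + s (163) and vi + (211); these are the parental (non-recombinant) types.
So the F1 carried + s on one chromosome and vi + on the other — the recessive alleles are on opposite chromosomes (trans / repulsion).

trans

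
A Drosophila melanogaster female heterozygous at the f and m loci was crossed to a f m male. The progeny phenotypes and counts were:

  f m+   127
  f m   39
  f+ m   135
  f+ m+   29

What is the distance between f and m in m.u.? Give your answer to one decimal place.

The two most frequent classes, f+ m (135) and f m+ (127), are the parental types, so the F1 was f+ m / f m+.
The recombinant classes are f+ m+ and f m: 29 + 39 = 68.
Recombination frequency = 68/330 = 0.2061 ≈ 20.6%, i.e. 20.6 m.u.

20.6 m.u.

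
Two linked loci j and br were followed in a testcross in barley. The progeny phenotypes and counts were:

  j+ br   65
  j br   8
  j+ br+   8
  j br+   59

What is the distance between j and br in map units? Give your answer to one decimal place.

11.4 map units

The two most frequent classes, j+ br (65) and j br+ (59), are the parental types, so the F1 was j+ br / j br+.
The recombinant classes are j+ br+ and j br: 8 + 8 = 16.
Recombination frequency = 16/140 = 0.1143 ≈ 11.4%, i.e. 11.4 map units.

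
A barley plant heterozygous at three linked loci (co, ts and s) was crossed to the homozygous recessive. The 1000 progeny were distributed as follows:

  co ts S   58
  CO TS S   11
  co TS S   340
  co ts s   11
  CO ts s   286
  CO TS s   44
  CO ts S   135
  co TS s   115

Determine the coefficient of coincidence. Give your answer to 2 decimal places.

0.65

The two most frequent reciprocal classes, CO ts s and co TS S, are the parental types, so the F1 was CO ts s / co TS S.
The two rarest classes, co ts s and CO TS S, are the double crossovers. Comparing them with the parentals, only the co allele has switched, so co is the middle locus and the order is ts – co – s.
ts–co: (102 + 22)/1000 = 0.1240; co–s: (250 + 22)/1000 = 0.2720.
Expected DCO frequency = 0.1240 × 0.2720 ≈ 0.03373; observed = 22/1000 ≈ 0.02200.
Coefficient of coincidence = 0.02200/0.03373 ≈ 0.65.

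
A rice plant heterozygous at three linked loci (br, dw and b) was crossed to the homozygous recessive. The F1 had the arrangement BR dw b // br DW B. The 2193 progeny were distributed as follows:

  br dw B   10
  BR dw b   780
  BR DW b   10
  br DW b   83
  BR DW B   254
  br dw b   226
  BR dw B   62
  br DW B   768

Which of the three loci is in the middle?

dw

The two rarest classes, BR DW b and br dw B, are the double crossovers. Comparing them with the parentals, only the dw allele has switched, so dw is the middle locus and the order is br – dw – b.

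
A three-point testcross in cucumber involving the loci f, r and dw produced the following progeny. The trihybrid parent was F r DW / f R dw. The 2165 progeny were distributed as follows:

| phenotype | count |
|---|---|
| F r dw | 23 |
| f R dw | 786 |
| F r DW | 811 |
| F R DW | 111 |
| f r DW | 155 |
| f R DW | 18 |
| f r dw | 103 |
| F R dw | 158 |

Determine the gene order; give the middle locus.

dw

The two rarest classes, F r dw and f R DW, are the double crossovers. Comparing them with the parentals, only the dw allele has switched, so dw is the middle locus and the order is r – dw – f.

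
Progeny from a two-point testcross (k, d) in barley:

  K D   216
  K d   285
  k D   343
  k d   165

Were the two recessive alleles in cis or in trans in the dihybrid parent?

The two most frequent classes are K d (285) and k D (343); these are the parental (non-recombinant) types.
So the F1 carried K d on one chromosome and k D on the other — the recessive alleles are on opposite chromosomes (trans / repulsion).

trans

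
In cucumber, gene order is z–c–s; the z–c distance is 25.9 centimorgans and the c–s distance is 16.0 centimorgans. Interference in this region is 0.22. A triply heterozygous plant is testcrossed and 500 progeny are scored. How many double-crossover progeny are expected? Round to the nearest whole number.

Map distances give recombination frequencies of 0.259 and 0.160 for the two intervals.
With interference 0.22 (so coincidence = 0.78), expected double-crossover frequency = 0.259 × 0.160 × 0.78 = 0.03232.
Expected number = 0.03232 × 500 = 16.16 ≈ 16.

16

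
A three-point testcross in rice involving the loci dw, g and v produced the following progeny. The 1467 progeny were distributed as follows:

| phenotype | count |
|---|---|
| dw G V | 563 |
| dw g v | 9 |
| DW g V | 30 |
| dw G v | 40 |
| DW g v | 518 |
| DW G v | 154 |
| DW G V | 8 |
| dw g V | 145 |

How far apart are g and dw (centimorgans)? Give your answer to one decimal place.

The two most frequent reciprocal classes, dw G V and DW g v, are the parental types, so the F1 was dw G V / DW g v.
The two rarest classes, DW G V and dw g v, are the double crossovers. Comparing them with the parentals, only the dw allele has switched, so dw is the middle locus and the order is v – dw – g.
Crossovers in the dw–g interval produce the single-crossover classes dw g V and DW G v (145 + 154 = 299) plus the double crossovers (17).
RF(dw–g) = (299 + 17) / 1467 = 316/1467 = 0.2154 → 21.5 centimorgans.

21.5 centimorgans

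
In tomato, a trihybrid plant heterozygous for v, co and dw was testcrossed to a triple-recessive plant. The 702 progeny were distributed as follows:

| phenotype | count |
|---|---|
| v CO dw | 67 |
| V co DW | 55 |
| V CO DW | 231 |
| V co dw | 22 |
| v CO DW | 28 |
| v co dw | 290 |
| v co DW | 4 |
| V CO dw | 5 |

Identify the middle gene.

dw

The two most frequent reciprocal classes, V CO DW and v co dw, are the parental types, so the F1 was V CO DW / v co dw.
The two rarest classes, V CO dw and v co DW, are the double crossovers. Comparing them with the parentals, only the dw allele has switched, so dw is the middle locus and the order is v – dw – co.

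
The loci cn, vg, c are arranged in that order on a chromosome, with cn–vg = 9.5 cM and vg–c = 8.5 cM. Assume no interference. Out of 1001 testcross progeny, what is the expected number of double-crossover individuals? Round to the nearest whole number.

8

Map distances give recombination frequencies of 0.095 and 0.085 for the two intervals.
With no interference, expected double-crossover frequency = 0.095 × 0.085 = 0.00808.
Expected number = 0.00808 × 1001 = 8.08 ≈ 8.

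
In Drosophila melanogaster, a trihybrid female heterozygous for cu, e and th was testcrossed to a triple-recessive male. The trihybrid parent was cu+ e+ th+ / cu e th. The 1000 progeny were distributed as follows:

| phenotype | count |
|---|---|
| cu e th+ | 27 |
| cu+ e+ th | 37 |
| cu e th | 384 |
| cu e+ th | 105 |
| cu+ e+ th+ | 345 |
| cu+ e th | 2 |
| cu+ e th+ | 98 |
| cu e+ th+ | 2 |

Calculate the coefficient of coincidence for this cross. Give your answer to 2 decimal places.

0.28

The two rarest classes, cu e+ th+ and cu+ e th, are the double crossovers. Comparing them with the parentals, only the cu allele has switched, so cu is the middle locus and the order is e – cu – th.
e–cu: (203 + 4)/1000 = 0.2070; cu–th: (64 + 4)/1000 = 0.0680.
Expected DCO frequency = 0.2070 × 0.0680 ≈ 0.01408; observed = 4/1000 ≈ 0.00400.
Coefficient of coincidence = 0.00400/0.01408 ≈ 0.28.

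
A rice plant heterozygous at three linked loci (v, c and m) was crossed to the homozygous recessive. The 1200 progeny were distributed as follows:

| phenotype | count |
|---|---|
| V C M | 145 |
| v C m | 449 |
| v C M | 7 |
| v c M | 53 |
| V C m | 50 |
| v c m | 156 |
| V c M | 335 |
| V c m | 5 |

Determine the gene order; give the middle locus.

m

The two most frequent reciprocal classes, V c M and v C m, are the parental types, so the F1 was V c M / v C m.
The two rarest classes, V c m and v C M, are the double crossovers. Comparing them with the parentals, only the m allele has switched, so m is the middle locus and the order is v – m – c.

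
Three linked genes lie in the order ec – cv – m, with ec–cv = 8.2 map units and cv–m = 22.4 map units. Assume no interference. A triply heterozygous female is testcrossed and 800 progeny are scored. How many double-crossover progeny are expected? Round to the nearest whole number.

15

Map distances give recombination frequencies of 0.082 and 0.224 for the two intervals.
With no interference, expected double-crossover frequency = 0.082 × 0.224 = 0.01837.
Expected number = 0.01837 × 800 = 14.69 ≈ 15.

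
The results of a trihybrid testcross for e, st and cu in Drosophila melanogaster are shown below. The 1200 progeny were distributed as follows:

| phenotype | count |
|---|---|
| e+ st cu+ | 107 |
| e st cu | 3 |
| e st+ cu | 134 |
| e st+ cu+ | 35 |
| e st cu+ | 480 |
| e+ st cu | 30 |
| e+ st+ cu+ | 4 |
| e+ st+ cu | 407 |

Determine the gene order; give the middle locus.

The two most frequent reciprocal classes, e+ st+ cu and e st cu+, are the parental types, so the F1 was e+ st+ cu / e st cu+.
The two rarest classes, e+ st+ cu+ and e st cu, are the double crossovers. Comparing them with the parentals, only the cu allele has switched, so cu is the middle locus and the order is st – cu – e.

cu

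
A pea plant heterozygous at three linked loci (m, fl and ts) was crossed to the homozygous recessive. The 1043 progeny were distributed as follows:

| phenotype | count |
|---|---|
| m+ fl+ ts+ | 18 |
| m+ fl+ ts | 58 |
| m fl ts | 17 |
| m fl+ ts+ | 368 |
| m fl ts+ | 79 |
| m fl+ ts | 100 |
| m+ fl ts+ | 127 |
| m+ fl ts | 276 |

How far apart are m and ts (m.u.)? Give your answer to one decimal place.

The two most frequent reciprocal classes, m fl+ ts+ and m+ fl ts, are the parental types, so the F1 was m fl+ ts+ / m+ fl ts.
The two rarest classes, m+ fl+ ts+ and m fl ts, are the double crossovers. Comparing them with the parentals, only the m allele has switched, so m is the middle locus and the order is fl – m – ts.
Crossovers in the m–ts interval produce the single-crossover classes m fl+ ts and m+ fl ts+ (100 + 127 = 227) plus the double crossovers (35).
RF(m–ts) = (227 + 35) / 1043 = 262/1043 = 0.2512 → 25.1 m.u.

25.1 m.u.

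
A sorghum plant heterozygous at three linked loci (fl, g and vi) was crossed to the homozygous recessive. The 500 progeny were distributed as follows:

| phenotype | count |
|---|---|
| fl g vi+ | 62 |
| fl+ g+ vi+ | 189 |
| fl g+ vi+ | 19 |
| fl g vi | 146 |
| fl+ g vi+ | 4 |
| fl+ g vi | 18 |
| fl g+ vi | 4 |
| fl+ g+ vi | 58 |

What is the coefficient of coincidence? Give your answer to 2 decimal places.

0.69

The two most frequent reciprocal classes, fl g vi and fl+ g+ vi+, are the parental types, so the F1 was fl g vi / fl+ g+ vi+.
The two rarest classes, fl g+ vi and fl+ g vi+, are the double crossovers. Comparing them with the parentals, only the g allele has switched, so g is the middle locus and the order is fl – g – vi.
fl–g: (37 + 8)/500 = 0.0900; g–vi: (120 + 8)/500 = 0.2560.
Expected DCO frequency = 0.0900 × 0.2560 ≈ 0.02304; observed = 8/500 ≈ 0.01600.
Coefficient of coincidence = 0.01600/0.02304 ≈ 0.69.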